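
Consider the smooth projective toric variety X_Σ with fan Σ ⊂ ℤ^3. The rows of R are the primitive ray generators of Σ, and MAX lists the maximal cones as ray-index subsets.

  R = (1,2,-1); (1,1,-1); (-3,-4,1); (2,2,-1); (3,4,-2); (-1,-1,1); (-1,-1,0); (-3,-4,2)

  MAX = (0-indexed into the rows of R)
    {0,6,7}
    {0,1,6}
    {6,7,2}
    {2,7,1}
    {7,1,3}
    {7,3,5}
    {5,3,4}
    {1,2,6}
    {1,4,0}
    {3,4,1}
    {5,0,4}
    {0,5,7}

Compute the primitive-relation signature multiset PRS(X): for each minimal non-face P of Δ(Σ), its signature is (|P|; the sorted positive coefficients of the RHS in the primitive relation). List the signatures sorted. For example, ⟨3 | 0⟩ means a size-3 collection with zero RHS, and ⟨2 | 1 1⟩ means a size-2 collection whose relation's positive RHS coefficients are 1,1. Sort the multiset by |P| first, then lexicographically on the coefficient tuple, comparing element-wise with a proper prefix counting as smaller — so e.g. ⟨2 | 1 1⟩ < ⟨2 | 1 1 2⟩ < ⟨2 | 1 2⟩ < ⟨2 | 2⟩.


|primitive collections| = 12. Relations:

  • {1,5}:  v_{1} + v_{5} = 0  so sig = ⟨2 | 0⟩
  • {4,7}:  v_{4} + v_{7} = 0  so sig = ⟨2 | 0⟩
  • {0,3}:  v_{0} + v_{3} = v_{4}  so sig = ⟨2 | 1⟩
  • {3,6}:  v_{3} + v_{6} = v_{1}  so sig = ⟨2 | 1⟩
  • {2,4}:  v_{2} + v_{4} = v_{1} + v_{6}  so sig = ⟨2 | 1 1⟩
  • {2,5}:  v_{2} + v_{5} = v_{6} + v_{7}  so sig = ⟨2 | 1 1⟩
  • {4,6}:  v_{4} + v_{6} = v_{0} + v_{1}  so sig = ⟨2 | 1 1⟩
  • {5,6}:  v_{5} + v_{6} = v_{0} + v_{7}  so sig = ⟨2 | 1 1⟩
  • {2,3}:  v_{2} + v_{3} = 2·v_{1} + v_{7}  so sig = ⟨2 | 1 2⟩
  • {0,2}:  v_{0} + v_{2} = 2·v_{6}  so sig = ⟨2 | 2⟩
  • {0,1,7}:  v_{0} + v_{1} + v_{7} = v_{6}  so sig = ⟨3 | 1⟩
  • {1,6,7}:  v_{1} + v_{6} + v_{7} = v_{2}  so sig = ⟨3 | 1⟩

Signatures (|P|; sorted positive RHS coefficients), sorted:
[⟨2 | 0⟩, ⟨2 | 0⟩, ⟨2 | 1⟩, ⟨2 | 1⟩, ⟨2 | 1 1⟩, ⟨2 | 1 1⟩, ⟨2 | 1 1⟩, ⟨2 | 1 1⟩, ⟨2 | 1 2⟩, ⟨2 | 2⟩, ⟨3 | 1⟩, ⟨3 | 1⟩]


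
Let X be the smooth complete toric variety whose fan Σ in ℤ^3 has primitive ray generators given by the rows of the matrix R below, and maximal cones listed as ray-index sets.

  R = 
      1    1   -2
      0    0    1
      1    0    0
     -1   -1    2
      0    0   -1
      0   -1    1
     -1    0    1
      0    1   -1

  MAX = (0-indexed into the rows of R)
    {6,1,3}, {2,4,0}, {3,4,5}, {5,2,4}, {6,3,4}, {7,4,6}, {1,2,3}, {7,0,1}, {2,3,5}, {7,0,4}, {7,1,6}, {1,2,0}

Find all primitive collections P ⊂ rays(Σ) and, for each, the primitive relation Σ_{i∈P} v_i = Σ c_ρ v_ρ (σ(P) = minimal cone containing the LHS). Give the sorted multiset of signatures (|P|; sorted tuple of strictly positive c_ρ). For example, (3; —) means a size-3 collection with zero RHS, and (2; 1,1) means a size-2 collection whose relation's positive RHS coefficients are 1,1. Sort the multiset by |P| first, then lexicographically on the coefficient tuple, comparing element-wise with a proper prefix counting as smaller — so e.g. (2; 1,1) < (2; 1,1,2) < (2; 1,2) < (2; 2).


|primitive collections| = 11. Relations:

  • {0,3}:  v_{0} + v_{3} = 0  ⇒ sig = (2; —)
  • {1,4}:  v_{1} + v_{4} = 0  ⇒ sig = (2; —)
  • {5,7}:  v_{5} + v_{7} = 0  ⇒ sig = (2; —)
  • {0,6}:  v_{0} + v_{6} = v_{7}  ⇒ sig = (2; 1)
  • {2,6}:  v_{2} + v_{6} = v_{1}  ⇒ sig = (2; 1)
  • {3,7}:  v_{3} + v_{7} = v_{6}  ⇒ sig = (2; 1)
  • {5,6}:  v_{5} + v_{6} = v_{3}  ⇒ sig = (2; 1)
  • {0,5}:  v_{0} + v_{5} = v_{2} + v_{4}  ⇒ sig = (2; 1,1)
  • {1,5}:  v_{1} + v_{5} = v_{2} + v_{3}  ⇒ sig = (2; 1,1)
  • {2,7}:  v_{2} + v_{7} = v_{0} + v_{1}  ⇒ sig = (2; 1,1)
  • {2,3,4}:  v_{2} + v_{3} + v_{4} = v_{5}  ⇒ sig = (3; 1)

Sorted signature multiset PRS(X):
    |P|=2: 10 collections, coeffs (), (), (), (1), (1), (1), (1), (1,1), (1,1), (1,1)
    |P|=3: 1 collection, coeffs (1)


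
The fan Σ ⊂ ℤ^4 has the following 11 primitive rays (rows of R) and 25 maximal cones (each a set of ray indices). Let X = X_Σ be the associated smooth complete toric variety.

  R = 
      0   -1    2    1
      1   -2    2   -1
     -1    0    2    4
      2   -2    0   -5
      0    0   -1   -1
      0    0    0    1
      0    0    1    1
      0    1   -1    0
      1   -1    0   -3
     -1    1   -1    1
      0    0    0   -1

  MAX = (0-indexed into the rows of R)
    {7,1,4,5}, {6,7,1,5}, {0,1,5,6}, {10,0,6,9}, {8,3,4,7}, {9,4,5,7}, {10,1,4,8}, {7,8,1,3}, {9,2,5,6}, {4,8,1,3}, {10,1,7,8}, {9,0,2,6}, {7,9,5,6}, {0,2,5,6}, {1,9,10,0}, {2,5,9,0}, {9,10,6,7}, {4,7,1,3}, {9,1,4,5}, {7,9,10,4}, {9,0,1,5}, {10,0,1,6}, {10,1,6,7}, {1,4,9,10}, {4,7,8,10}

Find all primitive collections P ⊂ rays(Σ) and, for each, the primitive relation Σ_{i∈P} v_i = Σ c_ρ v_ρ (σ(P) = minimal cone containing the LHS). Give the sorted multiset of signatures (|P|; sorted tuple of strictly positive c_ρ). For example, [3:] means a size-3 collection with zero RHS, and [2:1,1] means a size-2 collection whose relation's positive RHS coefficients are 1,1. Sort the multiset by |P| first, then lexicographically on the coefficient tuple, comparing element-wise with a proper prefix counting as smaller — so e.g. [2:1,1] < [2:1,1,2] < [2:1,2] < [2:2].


Minimal non-faces — 24 found among 11 rays, 25 max cones:

  P={4,6}:  v_{4} + v_{6} = 0  so sig = [2:]
  P={5,10}:  v_{5} + v_{10} = 0  so sig = [2:]
  P={0,7}:  v_{0} + v_{7} = v_{6}  so sig = [2:1]
  P={2,3}:  v_{2} + v_{3} = v_{1}  so sig = [2:1]
  P={2,8}:  v_{2} + v_{8} = v_{0}  so sig = [2:1]
  P={0,3}:  v_{0} + v_{3} = v_{1} + v_{8}  so sig = [2:1,1]
  P={0,4}:  v_{0} + v_{4} = v_{1} + v_{9}  so sig = [2:1,1]
  P={0,8}:  v_{0} + v_{8} = v_{1} + v_{10}  so sig = [2:1,1]
  P={3,9}:  v_{3} + v_{9} = v_{4} + v_{8}  so sig = [2:1,1]
  P={8,9}:  v_{8} + v_{9} = v_{4} + v_{10}  so sig = [2:1,1]
  P={2,4}:  v_{2} + v_{4} = v_{0} + v_{5} + v_{9}  so sig = [2:1,1,1]
  P={2,10}:  v_{2} + v_{10} = v_{0} + v_{6} + v_{9}  so sig = [2:1,1,1]
  P={3,6}:  v_{3} + v_{6} = v_{1} + v_{7} + v_{8}  so sig = [2:1,1,1]
  P={5,8}:  v_{5} + v_{8} = v_{1} + v_{4} + v_{7}  so sig = [2:1,1,1]
  P={6,8}:  v_{6} + v_{8} = v_{1} + v_{7} + v_{10}  so sig = [2:1,1,1]
  P={2,7}:  v_{2} + v_{7} = v_{5} + 2·v_{6} + v_{9}  so sig = [2:1,1,2]
  P={1,2}:  v_{1} + v_{2} = 2·v_{0} + v_{5}  so sig = [2:1,2]
  P={3,10}:  v_{3} + v_{10} = 2·v_{8}  so sig = [2:2]
  P={3,5}:  v_{3} + v_{5} = 2·v_{1} + 2·v_{4} + 2·v_{7}  so sig = [2:2,2,2]
  P={1,7,9}:  v_{1} + v_{7} + v_{9} = 0  so sig = [3:]
  P={1,6,9}:  v_{1} + v_{6} + v_{9} = v_{0}  so sig = [3:1]
  P={0,5,6,9}:  v_{0} + v_{5} + v_{6} + v_{9} = v_{2}  so sig = [4:1]
  P={1,4,7,8}:  v_{1} + v_{4} + v_{7} + v_{8} = v_{3}  so sig = [4:1]
  P={1,4,7,10}:  v_{1} + v_{4} + v_{7} + v_{10} = v_{8}  so sig = [4:1]

Sorted signature multiset PRS(X):
    [2:]
    [2:]
    [2:1]
    [2:1]
    [2:1]
    [2:1,1]
    [2:1,1]
    [2:1,1]
    [2:1,1]
    [2:1,1]
    [2:1,1,1]
    [2:1,1,1]
    [2:1,1,1]
    [2:1,1,1]
    [2:1,1,1]
    [2:1,1,2]
    [2:1,2]
    [2:2]
    [2:2,2,2]
    [3:]
    [3:1]
    [4:1]
    [4:1]
    [4:1]


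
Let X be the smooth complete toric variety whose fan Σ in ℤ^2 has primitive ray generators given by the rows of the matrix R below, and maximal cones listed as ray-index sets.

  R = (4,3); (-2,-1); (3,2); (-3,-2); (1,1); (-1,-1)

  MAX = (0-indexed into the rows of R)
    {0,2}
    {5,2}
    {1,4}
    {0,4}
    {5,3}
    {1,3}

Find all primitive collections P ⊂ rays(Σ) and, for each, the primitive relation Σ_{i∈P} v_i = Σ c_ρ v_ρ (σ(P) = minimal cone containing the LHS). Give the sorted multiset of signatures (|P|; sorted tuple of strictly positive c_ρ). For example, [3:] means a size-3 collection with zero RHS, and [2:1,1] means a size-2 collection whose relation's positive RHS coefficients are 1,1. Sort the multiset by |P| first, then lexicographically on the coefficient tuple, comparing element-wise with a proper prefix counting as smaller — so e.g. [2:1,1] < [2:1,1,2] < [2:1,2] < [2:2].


9 minimal non-faces of Δ(Σ) (on 6 rays):

  P={2,3}:  v_{2} + v_{3} = 0  →  sig = [2:]
  P={4,5}:  v_{4} + v_{5} = 0  →  sig = [2:]
  P={0,3}:  v_{0} + v_{3} = v_{4}  →  sig = [2:1]
  P={0,5}:  v_{0} + v_{5} = v_{2}  →  sig = [2:1]
  P={1,2}:  v_{1} + v_{2} = v_{4}  →  sig = [2:1]
  P={1,5}:  v_{1} + v_{5} = v_{3}  →  sig = [2:1]
  P={2,4}:  v_{2} + v_{4} = v_{0}  →  sig = [2:1]
  P={3,4}:  v_{3} + v_{4} = v_{1}  →  sig = [2:1]
  P={0,1}:  v_{0} + v_{1} = 2·v_{4}  →  sig = [2:2]

Sorted signature multiset PRS(X):
    |P|=2: 9 collections, coeffs (), (), (1), (1), (1), (1), (1), (1), (2)


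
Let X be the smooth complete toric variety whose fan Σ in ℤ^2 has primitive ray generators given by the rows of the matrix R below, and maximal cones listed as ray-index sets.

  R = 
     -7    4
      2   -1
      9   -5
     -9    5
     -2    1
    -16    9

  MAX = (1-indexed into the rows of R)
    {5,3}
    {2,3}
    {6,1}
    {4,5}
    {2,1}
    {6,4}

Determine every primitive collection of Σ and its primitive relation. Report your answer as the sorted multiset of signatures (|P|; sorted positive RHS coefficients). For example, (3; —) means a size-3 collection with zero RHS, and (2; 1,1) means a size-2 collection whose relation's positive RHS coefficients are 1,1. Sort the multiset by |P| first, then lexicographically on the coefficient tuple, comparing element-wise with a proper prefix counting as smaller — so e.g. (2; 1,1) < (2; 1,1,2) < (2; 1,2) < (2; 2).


9 collections generate NE(X_Σ); each relation:

  P = {2,5}:  v_{2} + v_{5} = 0  ⟹  sig = (2; —)
  P = {3,4}:  v_{3} + v_{4} = 0  ⟹  sig = (2; —)
  P = {1,3}:  v_{1} + v_{3} = v_{2}  ⟹  sig = (2; 1)
  P = {1,4}:  v_{1} + v_{4} = v_{6}  ⟹  sig = (2; 1)
  P = {1,5}:  v_{1} + v_{5} = v_{4}  ⟹  sig = (2; 1)
  P = {2,4}:  v_{2} + v_{4} = v_{1}  ⟹  sig = (2; 1)
  P = {3,6}:  v_{3} + v_{6} = v_{1}  ⟹  sig = (2; 1)
  P = {2,6}:  v_{2} + v_{6} = 2·v_{1}  ⟹  sig = (2; 2)
  P = {5,6}:  v_{5} + v_{6} = 2·v_{4}  ⟹  sig = (2; 2)

Signatures (|P|; sorted positive RHS coefficients), sorted:
{ (2; —) ×2,  (2; 1) ×5,  (2; 2) ×2 }


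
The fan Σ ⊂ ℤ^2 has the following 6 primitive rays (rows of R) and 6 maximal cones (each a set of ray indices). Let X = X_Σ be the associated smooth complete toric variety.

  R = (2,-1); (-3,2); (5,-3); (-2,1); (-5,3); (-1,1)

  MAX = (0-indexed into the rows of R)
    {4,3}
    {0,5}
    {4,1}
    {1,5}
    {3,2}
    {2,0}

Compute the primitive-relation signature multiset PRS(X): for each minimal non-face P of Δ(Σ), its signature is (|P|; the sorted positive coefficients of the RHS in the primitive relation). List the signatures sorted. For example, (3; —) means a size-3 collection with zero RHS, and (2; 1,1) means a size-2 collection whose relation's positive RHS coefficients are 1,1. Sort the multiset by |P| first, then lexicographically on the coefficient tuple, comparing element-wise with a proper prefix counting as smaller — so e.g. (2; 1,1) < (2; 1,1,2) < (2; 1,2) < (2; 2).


Σ has 9 primitive collections:

  P = {0,3}:  v_{0} + v_{3} = 0  so sig = (2; —)
  P = {2,4}:  v_{2} + v_{4} = 0  so sig = (2; —)
  P = {0,1}:  v_{0} + v_{1} = v_{5}  so sig = (2; 1)
  P = {0,4}:  v_{0} + v_{4} = v_{1}  so sig = (2; 1)
  P = {1,2}:  v_{1} + v_{2} = v_{0}  so sig = (2; 1)
  P = {1,3}:  v_{1} + v_{3} = v_{4}  so sig = (2; 1)
  P = {3,5}:  v_{3} + v_{5} = v_{1}  so sig = (2; 1)
  P = {2,5}:  v_{2} + v_{5} = 2·v_{0}  so sig = (2; 2)
  P = {4,5}:  v_{4} + v_{5} = 2·v_{1}  so sig = (2; 2)

so the primitive-relation signature multiset is
{ (2; —) ×2,  (2; 1) ×5,  (2; 2) ×2 }


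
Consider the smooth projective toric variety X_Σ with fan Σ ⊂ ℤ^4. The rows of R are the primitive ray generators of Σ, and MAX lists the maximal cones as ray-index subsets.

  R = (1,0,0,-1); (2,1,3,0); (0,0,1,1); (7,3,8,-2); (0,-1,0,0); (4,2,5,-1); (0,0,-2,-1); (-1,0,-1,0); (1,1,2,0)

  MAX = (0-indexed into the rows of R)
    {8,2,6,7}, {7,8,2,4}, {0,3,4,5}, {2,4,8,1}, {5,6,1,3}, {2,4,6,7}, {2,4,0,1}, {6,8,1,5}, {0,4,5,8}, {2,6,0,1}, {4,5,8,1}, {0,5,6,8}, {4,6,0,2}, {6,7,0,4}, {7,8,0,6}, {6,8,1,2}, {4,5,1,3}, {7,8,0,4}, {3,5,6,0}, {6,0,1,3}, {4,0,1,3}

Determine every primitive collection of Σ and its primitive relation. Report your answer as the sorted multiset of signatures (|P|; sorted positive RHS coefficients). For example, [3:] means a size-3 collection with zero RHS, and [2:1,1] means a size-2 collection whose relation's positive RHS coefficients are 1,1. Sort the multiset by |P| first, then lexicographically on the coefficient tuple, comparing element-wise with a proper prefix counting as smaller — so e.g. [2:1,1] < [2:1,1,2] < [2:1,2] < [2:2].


Σ has 14 primitive collections:

  P = {1,7}:  v_{1} + v_{7} = v_{8}  ⇒ sig = [2:1]
  P = {3,7}:  v_{3} + v_{7} = v_{0} + v_{5} + v_{8}  ⇒ sig = [2:1,1,1]
  P = {5,7}:  v_{5} + v_{7} = v_{0} + 2·v_{8}  ⇒ sig = [2:1,2]
  P = {2,3}:  v_{2} + v_{3} = v_{0} + 3·v_{1}  ⇒ sig = [2:1,3]
  P = {2,5}:  v_{2} + v_{5} = 2·v_{1}  ⇒ sig = [2:2]
  P = {3,8}:  v_{3} + v_{8} = 2·v_{5}  ⇒ sig = [2:2]
  P = {0,2,7}:  v_{0} + v_{2} + v_{7} = 0  ⇒ sig = [3:]
  P = {0,1,5}:  v_{0} + v_{1} + v_{5} = v_{3}  ⇒ sig = [3:1]
  P = {0,1,8}:  v_{0} + v_{1} + v_{8} = v_{5}  ⇒ sig = [3:1]
  P = {0,2,8}:  v_{0} + v_{2} + v_{8} = v_{1}  ⇒ sig = [3:1]
  P = {4,6,8}:  v_{4} + v_{6} + v_{8} = v_{0}  ⇒ sig = [3:1]
  P = {1,4,6}:  v_{1} + v_{4} + v_{6} = 2·v_{0} + v_{2}  ⇒ sig = [3:1,2]
  P = {4,5,6}:  v_{4} + v_{5} + v_{6} = 2·v_{0} + v_{1}  ⇒ sig = [3:1,2]
  P = {3,4,6}:  v_{3} + v_{4} + v_{6} = 3·v_{0} + 2·v_{1}  ⇒ sig = [3:2,3]

Signatures (|P|; sorted positive RHS coefficients), sorted:
    [2:1]
    [2:1,1,1]
    [2:1,2]
    [2:1,3]
    [2:2]
    [2:2]
    [3:]
    [3:1]
    [3:1]
    [3:1]
    [3:1]
    [3:1,2]
    [3:1,2]
    [3:2,3]


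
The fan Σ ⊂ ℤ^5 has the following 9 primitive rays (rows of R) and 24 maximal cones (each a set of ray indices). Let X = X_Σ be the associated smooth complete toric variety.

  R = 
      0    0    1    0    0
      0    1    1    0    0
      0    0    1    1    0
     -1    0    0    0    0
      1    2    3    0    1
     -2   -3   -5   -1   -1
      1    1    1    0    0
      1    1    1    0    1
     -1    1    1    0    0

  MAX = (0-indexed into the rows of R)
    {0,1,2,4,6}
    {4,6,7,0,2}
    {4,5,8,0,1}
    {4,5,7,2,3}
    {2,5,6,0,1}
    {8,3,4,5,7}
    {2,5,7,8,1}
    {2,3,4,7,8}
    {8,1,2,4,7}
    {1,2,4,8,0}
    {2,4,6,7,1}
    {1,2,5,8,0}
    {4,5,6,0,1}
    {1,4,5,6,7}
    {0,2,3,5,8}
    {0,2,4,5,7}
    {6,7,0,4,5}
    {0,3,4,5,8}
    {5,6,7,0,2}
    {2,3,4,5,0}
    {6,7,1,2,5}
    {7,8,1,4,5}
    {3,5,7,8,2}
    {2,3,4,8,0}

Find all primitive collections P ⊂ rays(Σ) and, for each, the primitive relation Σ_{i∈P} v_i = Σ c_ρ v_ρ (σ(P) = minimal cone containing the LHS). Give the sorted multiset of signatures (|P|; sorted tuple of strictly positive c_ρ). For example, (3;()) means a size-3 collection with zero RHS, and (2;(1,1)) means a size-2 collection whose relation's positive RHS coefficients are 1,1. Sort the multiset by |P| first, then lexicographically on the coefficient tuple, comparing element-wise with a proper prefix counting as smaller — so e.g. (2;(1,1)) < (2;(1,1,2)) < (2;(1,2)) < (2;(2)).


|primitive collections| = 9. Relations:

  P = {1,3}:  v_{1} + v_{3} = v_{8}  →  sig = (2;(1))
  P = {3,6}:  v_{3} + v_{6} = v_{1}  →  sig = (2;(1))
  P = {6,8}:  v_{6} + v_{8} = 2·v_{1}  →  sig = (2;(2))
  P = {0,1,7}:  v_{0} + v_{1} + v_{7} = v_{4}  →  sig = (3;(1))
  P = {0,7,8}:  v_{0} + v_{7} + v_{8} = v_{3} + v_{4}  →  sig = (3;(1,1))
  P = {0,3,7}:  v_{0} + v_{3} + v_{7} = v_{2} + 2·v_{4} + v_{5}  →  sig = (3;(1,1,2))
  P = {2,4,5,6}:  v_{2} + v_{4} + v_{5} + v_{6} = 0  →  sig = (4;())
  P = {1,2,4,5}:  v_{1} + v_{2} + v_{4} + v_{5} = v_{3}  →  sig = (4;(1))
  P = {2,4,5,8}:  v_{2} + v_{4} + v_{5} + v_{8} = 2·v_{3}  →  sig = (4;(2))

Hence PRS(X_Σ) =
    (2;(1))
    (2;(1))
    (2;(2))
    (3;(1))
    (3;(1,1))
    (3;(1,1,2))
    (4;())
    (4;(1))
    (4;(2))


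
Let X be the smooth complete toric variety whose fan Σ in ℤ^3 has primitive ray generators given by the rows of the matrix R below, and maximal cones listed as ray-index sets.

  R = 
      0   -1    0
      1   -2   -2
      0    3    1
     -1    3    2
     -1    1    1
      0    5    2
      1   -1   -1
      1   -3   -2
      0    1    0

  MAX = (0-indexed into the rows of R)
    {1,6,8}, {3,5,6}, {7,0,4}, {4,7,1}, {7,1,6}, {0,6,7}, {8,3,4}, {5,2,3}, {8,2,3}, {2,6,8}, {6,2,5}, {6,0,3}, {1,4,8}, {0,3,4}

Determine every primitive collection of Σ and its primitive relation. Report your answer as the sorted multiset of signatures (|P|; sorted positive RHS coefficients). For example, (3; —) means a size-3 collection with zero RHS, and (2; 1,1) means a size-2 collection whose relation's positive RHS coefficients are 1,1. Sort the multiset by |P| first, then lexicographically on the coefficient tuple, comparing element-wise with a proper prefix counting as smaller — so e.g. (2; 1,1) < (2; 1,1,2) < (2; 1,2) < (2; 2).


17 collections generate NE(X_Σ); each relation:

  P = {0,8}:  v_{0} + v_{8} = 0  →  sig = (2; —)
  P = {3,7}:  v_{3} + v_{7} = 0  →  sig = (2; —)
  P = {4,6}:  v_{4} + v_{6} = 0  →  sig = (2; —)
  P = {0,1}:  v_{0} + v_{1} = v_{7}  →  sig = (2; 1)
  P = {1,3}:  v_{1} + v_{3} = v_{8}  →  sig = (2; 1)
  P = {7,8}:  v_{7} + v_{8} = v_{1}  →  sig = (2; 1)
  P = {0,2}:  v_{0} + v_{2} = v_{3} + v_{6}  →  sig = (2; 1,1)
  P = {2,4}:  v_{2} + v_{4} = v_{3} + v_{8}  →  sig = (2; 1,1)
  P = {2,7}:  v_{2} + v_{7} = v_{6} + v_{8}  →  sig = (2; 1,1)
  P = {4,5}:  v_{4} + v_{5} = v_{2} + v_{3}  →  sig = (2; 1,1)
  P = {5,7}:  v_{5} + v_{7} = v_{2} + v_{6}  →  sig = (2; 1,1)
  P = {1,5}:  v_{1} + v_{5} = v_{2} + v_{6} + v_{8}  →  sig = (2; 1,1,1)
  P = {1,2}:  v_{1} + v_{2} = v_{6} + 2·v_{8}  →  sig = (2; 1,2)
  P = {5,8}:  v_{5} + v_{8} = 2·v_{2}  →  sig = (2; 2)
  P = {0,5}:  v_{0} + v_{5} = 2·v_{3} + 2·v_{6}  →  sig = (2; 2,2)
  P = {2,3,6}:  v_{2} + v_{3} + v_{6} = v_{5}  →  sig = (3; 1)
  P = {3,6,8}:  v_{3} + v_{6} + v_{8} = v_{2}  →  sig = (3; 1)

so the primitive-relation signature multiset is
[(2; —), (2; —), (2; —), (2; 1), (2; 1), (2; 1), (2; 1,1), (2; 1,1), (2; 1,1), (2; 1,1), (2; 1,1), (2; 1,1,1), (2; 1,2), (2; 2), (2; 2,2), (3; 1), (3; 1)]


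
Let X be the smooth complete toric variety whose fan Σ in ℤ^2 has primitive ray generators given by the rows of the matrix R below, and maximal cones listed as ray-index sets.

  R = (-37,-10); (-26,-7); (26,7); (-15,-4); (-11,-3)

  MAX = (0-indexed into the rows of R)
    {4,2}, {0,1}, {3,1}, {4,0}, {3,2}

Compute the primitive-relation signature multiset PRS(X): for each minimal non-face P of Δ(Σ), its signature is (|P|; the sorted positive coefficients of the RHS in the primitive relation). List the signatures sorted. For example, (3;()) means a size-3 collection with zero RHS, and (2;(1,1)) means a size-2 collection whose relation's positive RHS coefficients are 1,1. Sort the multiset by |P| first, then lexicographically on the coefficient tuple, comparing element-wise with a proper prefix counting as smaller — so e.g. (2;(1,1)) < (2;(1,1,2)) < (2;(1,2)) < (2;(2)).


The 5 primitive collections of Σ (r=5, n=2):

  {1,2}:  v_{1} + v_{2} = 0 ; sig = (2;())
  {0,2}:  v_{0} + v_{2} = v_{4} ; sig = (2;(1))
  {1,4}:  v_{1} + v_{4} = v_{0} ; sig = (2;(1))
  {3,4}:  v_{3} + v_{4} = v_{1} ; sig = (2;(1))
  {0,3}:  v_{0} + v_{3} = 2·v_{1} ; sig = (2;(2))

Sorted signature multiset PRS(X):
[(2;()), (2;(1)), (2;(1)), (2;(1)), (2;(2))]


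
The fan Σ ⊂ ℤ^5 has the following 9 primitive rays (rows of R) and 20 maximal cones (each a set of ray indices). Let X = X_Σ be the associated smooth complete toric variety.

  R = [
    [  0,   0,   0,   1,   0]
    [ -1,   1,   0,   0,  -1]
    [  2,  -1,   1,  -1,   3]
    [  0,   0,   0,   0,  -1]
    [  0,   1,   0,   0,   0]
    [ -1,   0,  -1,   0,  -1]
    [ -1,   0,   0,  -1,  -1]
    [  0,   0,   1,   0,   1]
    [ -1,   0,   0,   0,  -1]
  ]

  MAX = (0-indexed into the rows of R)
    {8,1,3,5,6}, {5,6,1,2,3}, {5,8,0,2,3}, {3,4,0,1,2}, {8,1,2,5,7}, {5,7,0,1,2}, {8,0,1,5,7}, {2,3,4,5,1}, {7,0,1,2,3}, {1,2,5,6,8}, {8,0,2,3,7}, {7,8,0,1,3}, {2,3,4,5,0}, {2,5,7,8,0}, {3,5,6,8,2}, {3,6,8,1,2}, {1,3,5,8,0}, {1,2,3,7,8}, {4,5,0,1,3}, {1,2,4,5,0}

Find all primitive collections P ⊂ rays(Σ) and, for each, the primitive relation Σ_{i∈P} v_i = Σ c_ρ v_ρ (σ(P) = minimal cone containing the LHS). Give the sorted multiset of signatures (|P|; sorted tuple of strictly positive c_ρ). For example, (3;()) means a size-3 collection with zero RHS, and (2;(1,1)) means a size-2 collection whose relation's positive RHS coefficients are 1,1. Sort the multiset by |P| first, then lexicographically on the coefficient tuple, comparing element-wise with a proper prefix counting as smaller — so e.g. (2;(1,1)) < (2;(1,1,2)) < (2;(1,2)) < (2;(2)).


Δ(Σ) — 9 vertices, 9 min non-faces:

  P={0,6}:  v_{0} + v_{6} = v_{8}  so sig = (2;(1))
  P={4,8}:  v_{4} + v_{8} = v_{1}  so sig = (2;(1))
  P={4,6}:  v_{4} + v_{6} = 2·v_{1} + v_{2} + v_{3} + v_{5}  so sig = (2;(1,1,1,2))
  P={4,7}:  v_{4} + v_{7} = v_{0} + 2·v_{1} + v_{2}  so sig = (2;(1,1,2))
  P={6,7}:  v_{6} + v_{7} = v_{1} + v_{2} + 2·v_{8}  so sig = (2;(1,1,2))
  P={3,5,7}:  v_{3} + v_{5} + v_{7} = v_{8}  so sig = (3;(1))
  P={0,1,2,8}:  v_{0} + v_{1} + v_{2} + v_{8} = v_{7}  so sig = (4;(1))
  P={0,1,2,3,5}:  v_{0} + v_{1} + v_{2} + v_{3} + v_{5} = 0  so sig = (5;())
  P={1,2,3,5,8}:  v_{1} + v_{2} + v_{3} + v_{5} + v_{8} = v_{6}  so sig = (5;(1))

so the primitive-relation signature multiset is
    |P|=2: 5 collections, coeffs (1), (1), (1,1,1,2), (1,1,2), (1,1,2)
    |P|=3: 1 collection, coeffs (1)
    |P|=4: 1 collection, coeffs (1)
    |P|=5: 2 collections, coeffs (), (1)


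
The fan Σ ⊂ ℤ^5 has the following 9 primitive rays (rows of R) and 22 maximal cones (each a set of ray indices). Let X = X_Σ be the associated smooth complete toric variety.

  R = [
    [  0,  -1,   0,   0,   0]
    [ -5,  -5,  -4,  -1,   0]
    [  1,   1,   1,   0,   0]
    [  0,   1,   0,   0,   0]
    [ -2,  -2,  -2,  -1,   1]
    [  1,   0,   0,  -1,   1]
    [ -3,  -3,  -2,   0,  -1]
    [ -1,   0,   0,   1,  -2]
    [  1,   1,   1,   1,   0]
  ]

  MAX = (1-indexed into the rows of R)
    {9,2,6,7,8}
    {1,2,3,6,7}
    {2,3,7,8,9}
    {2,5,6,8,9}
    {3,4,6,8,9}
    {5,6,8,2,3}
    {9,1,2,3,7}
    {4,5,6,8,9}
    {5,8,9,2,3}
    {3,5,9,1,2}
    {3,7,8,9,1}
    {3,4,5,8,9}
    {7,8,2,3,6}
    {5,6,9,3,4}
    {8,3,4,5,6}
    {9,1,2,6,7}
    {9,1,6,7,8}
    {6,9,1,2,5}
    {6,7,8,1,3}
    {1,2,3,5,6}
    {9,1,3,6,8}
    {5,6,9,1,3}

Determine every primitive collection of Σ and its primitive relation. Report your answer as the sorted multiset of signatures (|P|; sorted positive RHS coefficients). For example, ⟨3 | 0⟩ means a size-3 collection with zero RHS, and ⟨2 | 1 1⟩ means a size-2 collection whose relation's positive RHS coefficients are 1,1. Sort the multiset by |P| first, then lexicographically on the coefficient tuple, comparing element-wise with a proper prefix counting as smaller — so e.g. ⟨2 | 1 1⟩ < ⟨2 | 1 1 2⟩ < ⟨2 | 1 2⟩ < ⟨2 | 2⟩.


Minimal non-faces — 9 found among 9 rays, 22 max cones:

  P={1,4}:  v_{1} + v_{4} = 0  →  sig = ⟨2 | 0⟩
  P={5,7}:  v_{5} + v_{7} = v_{2}  →  sig = ⟨2 | 1⟩
  P={4,7}:  v_{4} + v_{7} = v_{5} + v_{8}  →  sig = ⟨2 | 1 1⟩
  P={2,4}:  v_{2} + v_{4} = 2·v_{5} + v_{8}  →  sig = ⟨2 | 1 2⟩
  P={1,5,8}:  v_{1} + v_{5} + v_{8} = v_{7}  →  sig = ⟨3 | 1⟩
  P={1,2,8}:  v_{1} + v_{2} + v_{8} = 2·v_{7}  →  sig = ⟨3 | 2⟩
  P={3,6,7,9}:  v_{3} + v_{6} + v_{7} + v_{9} = v_{1}  →  sig = ⟨4 | 1⟩
  P={2,3,6,9}:  v_{2} + v_{3} + v_{6} + v_{9} = v_{1} + v_{5}  →  sig = ⟨4 | 1 1⟩
  P={3,5,6,8,9}:  v_{3} + v_{5} + v_{6} + v_{8} + v_{9} = 0  →  sig = ⟨5 | 0⟩

Hence PRS(X_Σ) =
{ ⟨2 | 0⟩,  ⟨2 | 1⟩,  ⟨2 | 1 1⟩,  ⟨2 | 1 2⟩,  ⟨3 | 1⟩,  ⟨3 | 2⟩,  ⟨4 | 1⟩,  ⟨4 | 1 1⟩,  ⟨5 | 0⟩ }


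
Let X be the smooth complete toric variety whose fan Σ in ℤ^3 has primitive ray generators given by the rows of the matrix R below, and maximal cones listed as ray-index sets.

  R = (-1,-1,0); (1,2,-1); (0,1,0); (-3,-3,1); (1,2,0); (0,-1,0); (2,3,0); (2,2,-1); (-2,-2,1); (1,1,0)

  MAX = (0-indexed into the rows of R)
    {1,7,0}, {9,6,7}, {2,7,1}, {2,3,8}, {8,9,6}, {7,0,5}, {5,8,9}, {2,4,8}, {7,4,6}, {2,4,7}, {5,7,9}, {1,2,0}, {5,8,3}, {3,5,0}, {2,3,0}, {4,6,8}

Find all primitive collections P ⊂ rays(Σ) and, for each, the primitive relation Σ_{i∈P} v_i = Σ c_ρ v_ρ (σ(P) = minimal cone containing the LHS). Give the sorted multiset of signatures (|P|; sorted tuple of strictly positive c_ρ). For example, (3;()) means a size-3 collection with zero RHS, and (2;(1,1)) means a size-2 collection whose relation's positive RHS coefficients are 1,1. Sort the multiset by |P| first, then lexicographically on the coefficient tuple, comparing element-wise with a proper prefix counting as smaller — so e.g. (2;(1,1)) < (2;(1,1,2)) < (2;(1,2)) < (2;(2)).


Minimal non-faces — 22 found among 10 rays, 16 max cones:

  • {0,9}:  v_{0} + v_{9} = 0  ⟹  sig = (2;())
  • {2,5}:  v_{2} + v_{5} = 0  ⟹  sig = (2;())
  • {7,8}:  v_{7} + v_{8} = 0  ⟹  sig = (2;())
  • {0,4}:  v_{0} + v_{4} = v_{2}  ⟹  sig = (2;(1))
  • {0,6}:  v_{0} + v_{6} = v_{4}  ⟹  sig = (2;(1))
  • {0,8}:  v_{0} + v_{8} = v_{3}  ⟹  sig = (2;(1))
  • {2,9}:  v_{2} + v_{9} = v_{4}  ⟹  sig = (2;(1))
  • {3,7}:  v_{3} + v_{7} = v_{0}  ⟹  sig = (2;(1))
  • {3,9}:  v_{3} + v_{9} = v_{8}  ⟹  sig = (2;(1))
  • {4,5}:  v_{4} + v_{5} = v_{9}  ⟹  sig = (2;(1))
  • {4,9}:  v_{4} + v_{9} = v_{6}  ⟹  sig = (2;(1))
  • {1,5}:  v_{1} + v_{5} = v_{0} + v_{7}  ⟹  sig = (2;(1,1))
  • {1,8}:  v_{1} + v_{8} = v_{0} + v_{2}  ⟹  sig = (2;(1,1))
  • {1,9}:  v_{1} + v_{9} = v_{2} + v_{7}  ⟹  sig = (2;(1,1))
  • {3,4}:  v_{3} + v_{4} = v_{2} + v_{8}  ⟹  sig = (2;(1,1))
  • {3,6}:  v_{3} + v_{6} = v_{4} + v_{8}  ⟹  sig = (2;(1,1))
  • {1,6}:  v_{1} + v_{6} = v_{2} + v_{4} + v_{7}  ⟹  sig = (2;(1,1,1))
  • {1,3}:  v_{1} + v_{3} = 2·v_{0} + v_{2}  ⟹  sig = (2;(1,2))
  • {1,4}:  v_{1} + v_{4} = 2·v_{2} + v_{7}  ⟹  sig = (2;(1,2))
  • {2,6}:  v_{2} + v_{6} = 2·v_{4}  ⟹  sig = (2;(2))
  • {5,6}:  v_{5} + v_{6} = 2·v_{9}  ⟹  sig = (2;(2))
  • {0,2,7}:  v_{0} + v_{2} + v_{7} = v_{1}  ⟹  sig = (3;(1))

Hence PRS(X_Σ) =
{ (2;()) ×3,  (2;(1)) ×8,  (2;(1,1)) ×5,  (2;(1,1,1)),  (2;(1,2)) ×2,  (2;(2)) ×2,  (3;(1)) }


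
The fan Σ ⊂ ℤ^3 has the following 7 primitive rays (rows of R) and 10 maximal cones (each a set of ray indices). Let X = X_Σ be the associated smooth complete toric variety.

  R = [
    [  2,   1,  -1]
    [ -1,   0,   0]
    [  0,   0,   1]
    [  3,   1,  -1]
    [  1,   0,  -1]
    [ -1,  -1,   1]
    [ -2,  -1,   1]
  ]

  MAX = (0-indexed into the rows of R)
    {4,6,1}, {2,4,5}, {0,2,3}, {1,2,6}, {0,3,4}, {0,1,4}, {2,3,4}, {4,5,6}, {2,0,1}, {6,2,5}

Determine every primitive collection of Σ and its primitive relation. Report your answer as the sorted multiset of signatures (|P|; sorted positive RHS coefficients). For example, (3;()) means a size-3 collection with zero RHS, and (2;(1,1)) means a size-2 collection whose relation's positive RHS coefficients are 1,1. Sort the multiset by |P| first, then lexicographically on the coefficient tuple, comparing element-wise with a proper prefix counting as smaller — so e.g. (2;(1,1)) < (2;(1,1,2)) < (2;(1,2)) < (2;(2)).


Σ has 9 primitive collections:

  {0,6}:  v_{0} + v_{6} = 0 ; sig = (2;())
  {1,3}:  v_{1} + v_{3} = v_{0} ; sig = (2;(1))
  {1,5}:  v_{1} + v_{5} = v_{6} ; sig = (2;(1))
  {0,5}:  v_{0} + v_{5} = v_{2} + v_{4} ; sig = (2;(1,1))
  {3,6}:  v_{3} + v_{6} = v_{2} + v_{4} ; sig = (2;(1,1))
  {3,5}:  v_{3} + v_{5} = 2·v_{2} + 2·v_{4} ; sig = (2;(2,2))
  {1,2,4}:  v_{1} + v_{2} + v_{4} = 0 ; sig = (3;())
  {0,2,4}:  v_{0} + v_{2} + v_{4} = v_{3} ; sig = (3;(1))
  {2,4,6}:  v_{2} + v_{4} + v_{6} = v_{5} ; sig = (3;(1))

Sorted signature multiset PRS(X):
    |P|=2: 6 collections, coeffs (), (1), (1), (1,1), (1,1), (2,2)
    |P|=3: 3 collections, coeffs (), (1), (1)


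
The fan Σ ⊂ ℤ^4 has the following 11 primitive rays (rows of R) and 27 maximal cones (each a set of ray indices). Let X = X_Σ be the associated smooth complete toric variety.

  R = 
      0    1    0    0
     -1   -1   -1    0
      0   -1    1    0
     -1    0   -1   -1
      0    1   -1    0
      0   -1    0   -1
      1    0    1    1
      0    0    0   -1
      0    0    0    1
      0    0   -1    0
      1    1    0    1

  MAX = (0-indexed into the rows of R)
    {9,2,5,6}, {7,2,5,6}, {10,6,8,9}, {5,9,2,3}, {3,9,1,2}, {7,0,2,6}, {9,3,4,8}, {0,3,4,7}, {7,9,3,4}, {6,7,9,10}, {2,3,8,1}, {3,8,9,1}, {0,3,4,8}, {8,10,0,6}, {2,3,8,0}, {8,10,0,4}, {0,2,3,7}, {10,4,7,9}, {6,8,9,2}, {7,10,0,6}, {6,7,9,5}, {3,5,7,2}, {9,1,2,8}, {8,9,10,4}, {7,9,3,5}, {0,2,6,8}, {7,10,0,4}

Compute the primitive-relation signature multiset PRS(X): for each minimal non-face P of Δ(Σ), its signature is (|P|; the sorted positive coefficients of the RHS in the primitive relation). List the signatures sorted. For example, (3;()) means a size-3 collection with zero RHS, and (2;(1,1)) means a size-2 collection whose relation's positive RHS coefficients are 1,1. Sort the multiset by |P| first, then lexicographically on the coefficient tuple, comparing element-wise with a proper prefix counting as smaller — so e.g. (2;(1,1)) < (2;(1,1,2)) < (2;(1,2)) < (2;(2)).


The 19 primitive collections of Σ (r=11, n=4):

  {2,4}:  v_{2} + v_{4} = 0  →  sig = (2;())
  {3,6}:  v_{3} + v_{6} = 0  →  sig = (2;())
  {7,8}:  v_{7} + v_{8} = 0  →  sig = (2;())
  {0,5}:  v_{0} + v_{5} = v_{7}  →  sig = (2;(1))
  {0,9}:  v_{0} + v_{9} = v_{4}  →  sig = (2;(1))
  {2,10}:  v_{2} + v_{10} = v_{6}  →  sig = (2;(1))
  {3,10}:  v_{3} + v_{10} = v_{4}  →  sig = (2;(1))
  {4,6}:  v_{4} + v_{6} = v_{10}  →  sig = (2;(1))
  {0,1}:  v_{0} + v_{1} = v_{3} + v_{8}  →  sig = (2;(1,1))
  {1,10}:  v_{1} + v_{10} = v_{8} + v_{9}  →  sig = (2;(1,1))
  {4,5}:  v_{4} + v_{5} = v_{7} + v_{9}  →  sig = (2;(1,1))
  {5,8}:  v_{5} + v_{8} = v_{2} + v_{9}  →  sig = (2;(1,1))
  {1,4}:  v_{1} + v_{4} = v_{3} + v_{8} + v_{9}  →  sig = (2;(1,1,1))
  {1,6}:  v_{1} + v_{6} = v_{2} + v_{8} + v_{9}  →  sig = (2;(1,1,1))
  {1,7}:  v_{1} + v_{7} = v_{2} + v_{3} + v_{9}  →  sig = (2;(1,1,1))
  {5,10}:  v_{5} + v_{10} = v_{6} + v_{7} + v_{9}  →  sig = (2;(1,1,1))
  {1,5}:  v_{1} + v_{5} = 2·v_{2} + v_{3} + 2·v_{9}  →  sig = (2;(1,2,2))
  {2,7,9}:  v_{2} + v_{7} + v_{9} = v_{5}  →  sig = (3;(1))
  {2,3,8,9}:  v_{2} + v_{3} + v_{8} + v_{9} = v_{1}  →  sig = (4;(1))

so the primitive-relation signature multiset is
    (2;())
    (2;())
    (2;())
    (2;(1))
    (2;(1))
    (2;(1))
    (2;(1))
    (2;(1))
    (2;(1,1))
    (2;(1,1))
    (2;(1,1))
    (2;(1,1))
    (2;(1,1,1))
    (2;(1,1,1))
    (2;(1,1,1))
    (2;(1,1,1))
    (2;(1,2,2))
    (3;(1))
    (4;(1))


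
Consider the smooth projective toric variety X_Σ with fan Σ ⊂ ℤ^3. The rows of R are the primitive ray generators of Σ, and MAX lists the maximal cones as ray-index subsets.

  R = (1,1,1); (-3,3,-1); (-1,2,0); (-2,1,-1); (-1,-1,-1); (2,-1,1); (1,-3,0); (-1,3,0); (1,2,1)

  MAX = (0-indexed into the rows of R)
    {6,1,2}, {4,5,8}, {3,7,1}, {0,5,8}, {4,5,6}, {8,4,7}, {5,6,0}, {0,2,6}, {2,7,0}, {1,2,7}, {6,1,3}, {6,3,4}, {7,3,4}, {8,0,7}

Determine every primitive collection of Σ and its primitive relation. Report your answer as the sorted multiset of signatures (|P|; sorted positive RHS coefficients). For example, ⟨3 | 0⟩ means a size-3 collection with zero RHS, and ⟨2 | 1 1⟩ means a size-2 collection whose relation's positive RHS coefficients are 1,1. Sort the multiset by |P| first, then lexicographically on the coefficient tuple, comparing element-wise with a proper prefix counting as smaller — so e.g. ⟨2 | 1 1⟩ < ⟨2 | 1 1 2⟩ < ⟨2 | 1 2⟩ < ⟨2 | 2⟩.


15 collections generate NE(X_Σ); each relation:

  P = {0,4}:  v_{0} + v_{4} = 0  →  sig = ⟨2 | 0⟩
  P = {3,5}:  v_{3} + v_{5} = 0  →  sig = ⟨2 | 0⟩
  P = {6,7}:  v_{6} + v_{7} = 0  →  sig = ⟨2 | 0⟩
  P = {0,3}:  v_{0} + v_{3} = v_{2}  →  sig = ⟨2 | 1⟩
  P = {1,5}:  v_{1} + v_{5} = v_{2}  →  sig = ⟨2 | 1⟩
  P = {2,3}:  v_{2} + v_{3} = v_{1}  →  sig = ⟨2 | 1⟩
  P = {2,4}:  v_{2} + v_{4} = v_{3}  →  sig = ⟨2 | 1⟩
  P = {2,5}:  v_{2} + v_{5} = v_{0}  →  sig = ⟨2 | 1⟩
  P = {3,8}:  v_{3} + v_{8} = v_{7}  →  sig = ⟨2 | 1⟩
  P = {5,7}:  v_{5} + v_{7} = v_{8}  →  sig = ⟨2 | 1⟩
  P = {6,8}:  v_{6} + v_{8} = v_{5}  →  sig = ⟨2 | 1⟩
  P = {1,8}:  v_{1} + v_{8} = v_{2} + v_{7}  →  sig = ⟨2 | 1 1⟩
  P = {2,8}:  v_{2} + v_{8} = v_{0} + v_{7}  →  sig = ⟨2 | 1 1⟩
  P = {0,1}:  v_{0} + v_{1} = 2·v_{2}  →  sig = ⟨2 | 2⟩
  P = {1,4}:  v_{1} + v_{4} = 2·v_{3}  →  sig = ⟨2 | 2⟩

Sorted signature multiset PRS(X):
{ ⟨2 | 0⟩ ×3,  ⟨2 | 1⟩ ×8,  ⟨2 | 1 1⟩ ×2,  ⟨2 | 2⟩ ×2 }


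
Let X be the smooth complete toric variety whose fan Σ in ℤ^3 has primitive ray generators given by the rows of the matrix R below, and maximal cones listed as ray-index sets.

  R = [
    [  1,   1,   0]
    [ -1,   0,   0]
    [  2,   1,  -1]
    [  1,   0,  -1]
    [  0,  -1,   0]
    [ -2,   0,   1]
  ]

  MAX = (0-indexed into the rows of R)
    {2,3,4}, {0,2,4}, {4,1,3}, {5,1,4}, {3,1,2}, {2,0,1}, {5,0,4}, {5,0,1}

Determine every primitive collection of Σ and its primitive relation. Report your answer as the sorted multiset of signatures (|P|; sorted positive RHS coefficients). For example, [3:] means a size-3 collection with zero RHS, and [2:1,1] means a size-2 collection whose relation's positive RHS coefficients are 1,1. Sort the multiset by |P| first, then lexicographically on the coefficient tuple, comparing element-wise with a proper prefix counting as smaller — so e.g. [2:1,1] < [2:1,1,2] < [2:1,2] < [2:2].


Minimal non-faces — 5 found among 6 rays, 8 max cones:

  {0,3}:  v_{0} + v_{3} = v_{2}  →  sig = [2:1]
  {3,5}:  v_{3} + v_{5} = v_{1}  →  sig = [2:1]
  {2,5}:  v_{2} + v_{5} = v_{0} + v_{1}  →  sig = [2:1,1]
  {0,1,4}:  v_{0} + v_{1} + v_{4} = 0  →  sig = [3:]
  {1,2,4}:  v_{1} + v_{2} + v_{4} = v_{3}  →  sig = [3:1]

Signatures (|P|; sorted positive RHS coefficients), sorted:
    [2:1]
    [2:1]
    [2:1,1]
    [3:]
    [3:1]


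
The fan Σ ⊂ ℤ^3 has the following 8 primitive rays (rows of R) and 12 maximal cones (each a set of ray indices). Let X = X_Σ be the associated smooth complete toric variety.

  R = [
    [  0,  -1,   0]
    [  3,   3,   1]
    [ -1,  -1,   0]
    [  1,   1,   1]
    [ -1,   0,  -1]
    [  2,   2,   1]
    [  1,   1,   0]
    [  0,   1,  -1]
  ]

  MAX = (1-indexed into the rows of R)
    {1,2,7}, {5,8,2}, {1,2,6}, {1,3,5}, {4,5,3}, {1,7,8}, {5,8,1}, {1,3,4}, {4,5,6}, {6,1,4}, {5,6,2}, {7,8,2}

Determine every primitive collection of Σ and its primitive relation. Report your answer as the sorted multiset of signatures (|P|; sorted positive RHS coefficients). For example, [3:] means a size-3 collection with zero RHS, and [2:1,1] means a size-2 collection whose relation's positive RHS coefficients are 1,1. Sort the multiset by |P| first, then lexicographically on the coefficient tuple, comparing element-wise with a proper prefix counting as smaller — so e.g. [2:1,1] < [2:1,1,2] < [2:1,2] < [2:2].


The 14 primitive collections of Σ (r=8, n=3):

  P = {3,7}:  v_{3} + v_{7} = 0  so sig = [2:]
  P = {2,3}:  v_{2} + v_{3} = v_{6}  so sig = [2:1]
  P = {3,6}:  v_{3} + v_{6} = v_{4}  so sig = [2:1]
  P = {3,8}:  v_{3} + v_{8} = v_{5}  so sig = [2:1]
  P = {4,7}:  v_{4} + v_{7} = v_{6}  so sig = [2:1]
  P = {5,7}:  v_{5} + v_{7} = v_{8}  so sig = [2:1]
  P = {6,7}:  v_{6} + v_{7} = v_{2}  so sig = [2:1]
  P = {4,8}:  v_{4} + v_{8} = v_{5} + v_{6}  so sig = [2:1,1]
  P = {6,8}:  v_{6} + v_{8} = v_{2} + v_{5}  so sig = [2:1,1]
  P = {2,4}:  v_{2} + v_{4} = 2·v_{6}  so sig = [2:2]
  P = {1,4,5}:  v_{1} + v_{4} + v_{5} = 0  so sig = [3:]
  P = {1,5,6}:  v_{1} + v_{5} + v_{6} = v_{7}  so sig = [3:1]
  P = {1,2,5}:  v_{1} + v_{2} + v_{5} = 2·v_{7}  so sig = [3:2]
  P = {1,2,8}:  v_{1} + v_{2} + v_{8} = 3·v_{7}  so sig = [3:3]

so the primitive-relation signature multiset is
[[2:], [2:1], [2:1], [2:1], [2:1], [2:1], [2:1], [2:1,1], [2:1,1], [2:2], [3:], [3:1], [3:2], [3:3]]


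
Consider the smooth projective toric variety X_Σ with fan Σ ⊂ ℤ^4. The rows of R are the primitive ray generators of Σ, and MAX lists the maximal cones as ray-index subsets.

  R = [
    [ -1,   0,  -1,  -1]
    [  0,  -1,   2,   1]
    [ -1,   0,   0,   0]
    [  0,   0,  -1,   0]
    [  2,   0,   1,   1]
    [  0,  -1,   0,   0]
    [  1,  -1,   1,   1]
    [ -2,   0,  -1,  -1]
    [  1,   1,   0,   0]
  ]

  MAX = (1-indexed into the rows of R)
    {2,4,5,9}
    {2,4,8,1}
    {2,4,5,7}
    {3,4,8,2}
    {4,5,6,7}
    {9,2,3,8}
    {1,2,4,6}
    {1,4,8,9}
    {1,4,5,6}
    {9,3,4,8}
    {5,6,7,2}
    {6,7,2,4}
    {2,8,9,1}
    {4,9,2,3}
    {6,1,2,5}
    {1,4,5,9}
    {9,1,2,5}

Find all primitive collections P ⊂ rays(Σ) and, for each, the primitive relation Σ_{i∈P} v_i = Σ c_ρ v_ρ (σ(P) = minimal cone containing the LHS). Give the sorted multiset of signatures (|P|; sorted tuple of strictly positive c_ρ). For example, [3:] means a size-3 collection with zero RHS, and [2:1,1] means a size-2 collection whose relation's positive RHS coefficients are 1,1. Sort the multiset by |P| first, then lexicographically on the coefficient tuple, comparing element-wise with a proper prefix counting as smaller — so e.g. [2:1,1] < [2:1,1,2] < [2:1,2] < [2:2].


Minimal non-faces — 14 found among 9 rays, 17 max cones:

  {5,8}:  v_{5} + v_{8} = 0  so sig = [2:]
  {1,3}:  v_{1} + v_{3} = v_{8}  so sig = [2:1]
  {1,7}:  v_{1} + v_{7} = v_{6}  so sig = [2:1]
  {7,9}:  v_{7} + v_{9} = v_{5}  so sig = [2:1]
  {3,7}:  v_{3} + v_{7} = v_{2} + v_{4}  so sig = [2:1,1]
  {6,9}:  v_{6} + v_{9} = v_{1} + v_{5}  so sig = [2:1,1]
  {3,5}:  v_{3} + v_{5} = v_{2} + v_{4} + v_{9}  so sig = [2:1,1,1]
  {3,6}:  v_{3} + v_{6} = v_{1} + v_{2} + v_{4}  so sig = [2:1,1,1]
  {7,8}:  v_{7} + v_{8} = v_{1} + v_{2} + v_{4}  so sig = [2:1,1,1]
  {6,8}:  v_{6} + v_{8} = 2·v_{1} + v_{2} + v_{4}  so sig = [2:1,1,2]
  {1,2,4,9}:  v_{1} + v_{2} + v_{4} + v_{9} = 0  so sig = [4:]
  {1,2,4,5}:  v_{1} + v_{2} + v_{4} + v_{5} = v_{7}  so sig = [4:1]
  {2,4,8,9}:  v_{2} + v_{4} + v_{8} + v_{9} = v_{3}  so sig = [4:1]
  {2,4,5,6}:  v_{2} + v_{4} + v_{5} + v_{6} = 2·v_{7}  so sig = [4:2]

Sorted signature multiset PRS(X):
{ [2:],  [2:1] ×3,  [2:1,1] ×2,  [2:1,1,1] ×3,  [2:1,1,2],  [4:],  [4:1] ×2,  [4:2] }


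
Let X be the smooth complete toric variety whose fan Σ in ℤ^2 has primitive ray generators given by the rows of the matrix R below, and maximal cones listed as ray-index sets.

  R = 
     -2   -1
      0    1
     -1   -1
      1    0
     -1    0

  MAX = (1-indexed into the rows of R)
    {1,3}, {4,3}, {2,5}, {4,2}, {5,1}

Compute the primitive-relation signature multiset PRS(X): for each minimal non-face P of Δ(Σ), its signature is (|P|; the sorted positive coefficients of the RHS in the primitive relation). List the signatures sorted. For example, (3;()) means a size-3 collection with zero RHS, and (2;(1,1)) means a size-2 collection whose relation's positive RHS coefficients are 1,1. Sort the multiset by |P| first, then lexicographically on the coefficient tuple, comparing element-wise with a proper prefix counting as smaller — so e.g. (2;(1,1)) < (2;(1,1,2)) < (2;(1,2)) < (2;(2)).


|primitive collections| = 5. Relations:

  P = {4,5}:  v_{4} + v_{5} = 0  ⟹  sig = (2;())
  P = {1,4}:  v_{1} + v_{4} = v_{3}  ⟹  sig = (2;(1))
  P = {2,3}:  v_{2} + v_{3} = v_{5}  ⟹  sig = (2;(1))
  P = {3,5}:  v_{3} + v_{5} = v_{1}  ⟹  sig = (2;(1))
  P = {1,2}:  v_{1} + v_{2} = 2·v_{5}  ⟹  sig = (2;(2))

so the primitive-relation signature multiset is
    |P|=2: 5 collections, coeffs (), (1), (1), (1), (2)
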